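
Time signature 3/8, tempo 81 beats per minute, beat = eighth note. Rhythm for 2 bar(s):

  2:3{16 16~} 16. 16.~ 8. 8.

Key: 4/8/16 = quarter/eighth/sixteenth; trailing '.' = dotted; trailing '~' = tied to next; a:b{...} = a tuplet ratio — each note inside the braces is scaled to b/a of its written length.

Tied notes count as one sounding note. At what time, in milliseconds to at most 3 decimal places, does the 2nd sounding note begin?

1. 0.0ms @ 0 + 555.556ms (3/4)
2. 555.556ms @ 3/4 + 1111.111ms (3/2)
3. 1666.667ms @ 9/4 + 1666.667ms (9/4)
4. 3333.333ms @ 9/2 + 1111.111ms (3/2)

note 2 onset = 3/4b = 555.556ms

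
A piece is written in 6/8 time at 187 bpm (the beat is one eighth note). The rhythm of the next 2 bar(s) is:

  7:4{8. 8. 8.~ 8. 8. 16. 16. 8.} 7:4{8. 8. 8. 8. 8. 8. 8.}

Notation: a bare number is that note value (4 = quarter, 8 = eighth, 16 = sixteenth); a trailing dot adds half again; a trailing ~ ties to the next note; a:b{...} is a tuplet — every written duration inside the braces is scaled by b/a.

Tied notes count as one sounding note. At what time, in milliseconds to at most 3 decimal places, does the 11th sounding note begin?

1. 0.0ms @ 0 + 275.019ms (6/7)
2. 275.019ms @ 6/7 + 275.019ms (6/7)
3. 550.038ms @ 12/7 + 550.038ms (12/7)
4. 1100.076ms @ 24/7 + 275.019ms (6/7)
5. 1375.095ms @ 30/7 + 137.51ms (3/7)
6. 1512.605ms @ 33/7 + 137.51ms (3/7)
7. 1650.115ms @ 36/7 + 275.019ms (6/7)
8. 1925.134ms @ 6 + 275.019ms (6/7)
9. 2200.153ms @ 48/7 + 275.019ms (6/7)
10. 2475.172ms @ 54/7 + 275.019ms (6/7)
11. 2750.191ms @ 60/7 + 275.019ms (6/7)
12. 3025.21ms @ 66/7 + 275.019ms (6/7)
13. 3300.229ms @ 72/7 + 275.019ms (6/7)
14. 3575.248ms @ 78/7 + 275.019ms (6/7)

note 11 onset = 60/7b = 2750.191ms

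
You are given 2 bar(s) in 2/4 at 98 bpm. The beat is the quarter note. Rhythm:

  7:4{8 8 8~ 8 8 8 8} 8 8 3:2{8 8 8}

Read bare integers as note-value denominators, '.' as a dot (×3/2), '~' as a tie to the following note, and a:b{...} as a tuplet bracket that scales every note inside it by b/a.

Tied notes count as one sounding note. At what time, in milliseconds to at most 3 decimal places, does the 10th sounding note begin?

note 10 onset = 10/3b = 2040.816ms

1. 0.0ms @ 0 + 174.927ms (2/7)
2. 174.927ms @ 2/7 + 174.927ms (2/7)
3. 349.854ms @ 4/7 + 349.854ms (4/7)
4. 699.708ms @ 8/7 + 174.927ms (2/7)
5. 874.636ms @ 10/7 + 174.927ms (2/7)
6. 1049.563ms @ 12/7 + 174.927ms (2/7)
7. 1224.49ms @ 2 + 306.122ms (1/2)
8. 1530.612ms @ 5/2 + 306.122ms (1/2)
9. 1836.735ms @ 3 + 204.082ms (1/3)
10. 2040.816ms @ 10/3 + 204.082ms (1/3)
11. 2244.898ms @ 11/3 + 204.082ms (1/3)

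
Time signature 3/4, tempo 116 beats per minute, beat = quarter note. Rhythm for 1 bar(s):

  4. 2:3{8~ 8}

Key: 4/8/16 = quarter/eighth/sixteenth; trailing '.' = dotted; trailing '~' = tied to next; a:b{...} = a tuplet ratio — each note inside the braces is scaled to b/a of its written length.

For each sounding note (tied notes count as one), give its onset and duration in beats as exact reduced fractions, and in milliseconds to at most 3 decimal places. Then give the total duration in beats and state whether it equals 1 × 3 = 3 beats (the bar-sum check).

1) 0.0ms=0b +775.862ms=3/2b
2) 775.862ms=3/2b +775.862ms=3/2b
Σ=3b of 3 (116bpm 3/4) — PASS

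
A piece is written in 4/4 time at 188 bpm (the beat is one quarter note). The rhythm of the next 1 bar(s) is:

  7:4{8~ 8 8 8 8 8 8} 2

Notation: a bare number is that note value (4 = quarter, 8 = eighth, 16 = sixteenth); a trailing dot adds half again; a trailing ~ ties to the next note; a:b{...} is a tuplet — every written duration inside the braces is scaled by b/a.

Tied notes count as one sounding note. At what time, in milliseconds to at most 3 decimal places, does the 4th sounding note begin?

1. 0.0ms @ 0 + 182.371ms (4/7)
2. 182.371ms @ 4/7 + 91.185ms (2/7)
3. 273.556ms @ 6/7 + 91.185ms (2/7)
4. 364.742ms @ 8/7 + 91.185ms (2/7)
5. 455.927ms @ 10/7 + 91.185ms (2/7)
6. 547.112ms @ 12/7 + 91.185ms (2/7)
7. 638.298ms @ 2 + 638.298ms (2)

note 4 onset = 8/7b = 364.742ms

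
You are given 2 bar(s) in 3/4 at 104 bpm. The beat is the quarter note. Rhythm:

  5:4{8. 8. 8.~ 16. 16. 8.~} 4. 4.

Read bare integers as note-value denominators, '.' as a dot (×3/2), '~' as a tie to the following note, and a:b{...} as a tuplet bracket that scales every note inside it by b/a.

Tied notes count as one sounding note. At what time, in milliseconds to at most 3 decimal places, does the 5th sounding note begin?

1. 0.0ms @ 0 + 346.154ms (3/5)
2. 346.154ms @ 3/5 + 346.154ms (3/5)
3. 692.308ms @ 6/5 + 519.231ms (9/10)
4. 1211.538ms @ 21/10 + 173.077ms (3/10)
5. 1384.615ms @ 12/5 + 1211.538ms (21/10)
6. 2596.154ms @ 9/2 + 865.385ms (3/2)

note 5 onset = 12/5b = 1384.615ms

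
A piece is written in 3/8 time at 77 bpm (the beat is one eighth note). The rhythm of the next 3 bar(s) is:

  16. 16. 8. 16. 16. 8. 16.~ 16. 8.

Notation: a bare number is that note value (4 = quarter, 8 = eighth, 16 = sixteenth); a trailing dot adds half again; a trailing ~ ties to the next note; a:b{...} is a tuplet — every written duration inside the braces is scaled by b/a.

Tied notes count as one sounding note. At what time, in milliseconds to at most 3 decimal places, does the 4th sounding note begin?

note 4 onset = 3b = 2337.662ms

1. 0.0ms @ 0 + 584.416ms (3/4)
2. 584.416ms @ 3/4 + 584.416ms (3/4)
3. 1168.831ms @ 3/2 + 1168.831ms (3/2)
4. 2337.662ms @ 3 + 584.416ms (3/4)
5. 2922.078ms @ 15/4 + 584.416ms (3/4)
6. 3506.494ms @ 9/2 + 1168.831ms (3/2)
7. 4675.325ms @ 6 + 1168.831ms (3/2)
8. 5844.156ms @ 15/2 + 1168.831ms (3/2)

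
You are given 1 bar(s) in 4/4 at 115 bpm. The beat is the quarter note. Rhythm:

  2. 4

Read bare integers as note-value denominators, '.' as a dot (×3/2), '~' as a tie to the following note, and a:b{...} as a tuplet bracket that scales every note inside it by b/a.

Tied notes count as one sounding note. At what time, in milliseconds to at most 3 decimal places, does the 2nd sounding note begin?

1. 0.0ms @ 0 + 1565.217ms (3)
2. 1565.217ms @ 3 + 521.739ms (1)

note 2 onset = 3b = 1565.217ms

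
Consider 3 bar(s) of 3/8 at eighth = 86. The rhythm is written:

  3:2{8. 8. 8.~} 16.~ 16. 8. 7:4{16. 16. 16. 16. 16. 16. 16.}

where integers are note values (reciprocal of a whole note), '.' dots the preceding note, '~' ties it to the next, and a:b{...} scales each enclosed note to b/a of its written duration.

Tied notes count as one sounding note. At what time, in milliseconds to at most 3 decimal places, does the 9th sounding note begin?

1. 0.0ms @ 0 + 697.674ms (1)
2. 697.674ms @ 1 + 697.674ms (1)
3. 1395.349ms @ 2 + 1744.186ms (5/2)
4. 3139.535ms @ 9/2 + 1046.512ms (3/2)
5. 4186.047ms @ 6 + 299.003ms (3/7)
6. 4485.05ms @ 45/7 + 299.003ms (3/7)
7. 4784.053ms @ 48/7 + 299.003ms (3/7)
8. 5083.056ms @ 51/7 + 299.003ms (3/7)
9. 5382.06ms @ 54/7 + 299.003ms (3/7)
10. 5681.063ms @ 57/7 + 299.003ms (3/7)
11. 5980.066ms @ 60/7 + 299.003ms (3/7)

note 9 onset = 54/7b = 5382.06ms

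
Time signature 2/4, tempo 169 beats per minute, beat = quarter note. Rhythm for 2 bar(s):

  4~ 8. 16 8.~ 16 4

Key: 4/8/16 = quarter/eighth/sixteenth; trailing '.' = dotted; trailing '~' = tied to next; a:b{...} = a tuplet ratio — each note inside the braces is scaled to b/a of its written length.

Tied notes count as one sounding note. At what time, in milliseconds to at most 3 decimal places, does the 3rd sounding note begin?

1. 0.0ms @ 0 + 621.302ms (7/4)
2. 621.302ms @ 7/4 + 88.757ms (1/4)
3. 710.059ms @ 2 + 355.03ms (1)
4. 1065.089ms @ 3 + 355.03ms (1)

note 3 onset = 2b = 710.059ms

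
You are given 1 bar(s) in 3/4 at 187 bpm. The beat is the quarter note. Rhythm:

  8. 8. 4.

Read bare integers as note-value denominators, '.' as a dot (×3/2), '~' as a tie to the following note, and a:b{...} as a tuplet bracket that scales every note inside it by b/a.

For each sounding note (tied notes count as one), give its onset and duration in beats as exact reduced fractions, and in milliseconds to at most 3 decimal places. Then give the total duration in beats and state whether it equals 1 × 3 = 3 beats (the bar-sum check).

1) 0.0ms=0b +240.642ms=3/4b
2) 240.642ms=3/4b +240.642ms=3/4b
3) 481.283ms=3/2b +481.283ms=3/2b
Σ=3b of 3 (187bpm 3/4) — PASS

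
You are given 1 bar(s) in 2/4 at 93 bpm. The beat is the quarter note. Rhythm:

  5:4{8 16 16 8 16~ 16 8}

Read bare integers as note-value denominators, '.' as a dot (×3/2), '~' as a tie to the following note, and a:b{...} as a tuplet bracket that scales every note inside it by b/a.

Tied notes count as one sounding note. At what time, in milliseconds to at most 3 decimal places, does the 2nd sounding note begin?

1. 0.0ms @ 0 + 258.065ms (2/5)
2. 258.065ms @ 2/5 + 129.032ms (1/5)
3. 387.097ms @ 3/5 + 129.032ms (1/5)
4. 516.129ms @ 4/5 + 258.065ms (2/5)
5. 774.194ms @ 6/5 + 258.065ms (2/5)
6. 1032.258ms @ 8/5 + 258.065ms (2/5)

note 2 onset = 2/5b = 258.065ms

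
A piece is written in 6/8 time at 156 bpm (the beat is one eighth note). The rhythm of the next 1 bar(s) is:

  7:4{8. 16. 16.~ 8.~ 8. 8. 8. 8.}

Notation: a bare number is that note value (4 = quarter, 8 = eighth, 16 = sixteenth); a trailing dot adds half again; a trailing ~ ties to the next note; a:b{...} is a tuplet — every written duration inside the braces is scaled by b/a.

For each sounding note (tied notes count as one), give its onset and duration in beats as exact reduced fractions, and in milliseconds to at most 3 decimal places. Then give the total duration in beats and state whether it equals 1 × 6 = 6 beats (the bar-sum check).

1) 0.0ms=0b +329.67ms=6/7b
2) 329.67ms=6/7b +164.835ms=3/7b
3) 494.505ms=9/7b +824.176ms=15/7b
4) 1318.681ms=24/7b +329.67ms=6/7b
5) 1648.352ms=30/7b +329.67ms=6/7b
6) 1978.022ms=36/7b +329.67ms=6/7b
Σ=6b of 6 (156bpm 6/8) — PASS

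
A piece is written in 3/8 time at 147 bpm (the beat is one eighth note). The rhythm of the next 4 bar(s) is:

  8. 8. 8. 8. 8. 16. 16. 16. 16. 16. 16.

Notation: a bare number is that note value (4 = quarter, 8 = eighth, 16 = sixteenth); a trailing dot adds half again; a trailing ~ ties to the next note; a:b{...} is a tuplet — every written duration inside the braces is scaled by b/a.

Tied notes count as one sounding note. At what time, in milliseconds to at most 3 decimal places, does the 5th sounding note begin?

1. 0.0ms @ 0 + 612.245ms (3/2)
2. 612.245ms @ 3/2 + 612.245ms (3/2)
3. 1224.49ms @ 3 + 612.245ms (3/2)
4. 1836.735ms @ 9/2 + 612.245ms (3/2)
5. 2448.98ms @ 6 + 612.245ms (3/2)
6. 3061.224ms @ 15/2 + 306.122ms (3/4)
7. 3367.347ms @ 33/4 + 306.122ms (3/4)
8. 3673.469ms @ 9 + 306.122ms (3/4)
9. 3979.592ms @ 39/4 + 306.122ms (3/4)
10. 4285.714ms @ 21/2 + 306.122ms (3/4)
11. 4591.837ms @ 45/4 + 306.122ms (3/4)

note 5 onset = 6b = 2448.98ms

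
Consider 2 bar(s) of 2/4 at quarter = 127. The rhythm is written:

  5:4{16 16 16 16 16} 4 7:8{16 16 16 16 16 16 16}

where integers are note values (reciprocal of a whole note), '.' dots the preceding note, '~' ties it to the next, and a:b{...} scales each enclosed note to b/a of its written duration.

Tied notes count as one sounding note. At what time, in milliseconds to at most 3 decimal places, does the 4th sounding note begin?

1. 0.0ms @ 0 + 94.488ms (1/5)
2. 94.488ms @ 1/5 + 94.488ms (1/5)
3. 188.976ms @ 2/5 + 94.488ms (1/5)
4. 283.465ms @ 3/5 + 94.488ms (1/5)
5. 377.953ms @ 4/5 + 94.488ms (1/5)
6. 472.441ms @ 1 + 472.441ms (1)
7. 944.882ms @ 2 + 134.983ms (2/7)
8. 1079.865ms @ 16/7 + 134.983ms (2/7)
9. 1214.848ms @ 18/7 + 134.983ms (2/7)
10. 1349.831ms @ 20/7 + 134.983ms (2/7)
11. 1484.814ms @ 22/7 + 134.983ms (2/7)
12. 1619.798ms @ 24/7 + 134.983ms (2/7)
13. 1754.781ms @ 26/7 + 134.983ms (2/7)

note 4 onset = 3/5b = 283.465ms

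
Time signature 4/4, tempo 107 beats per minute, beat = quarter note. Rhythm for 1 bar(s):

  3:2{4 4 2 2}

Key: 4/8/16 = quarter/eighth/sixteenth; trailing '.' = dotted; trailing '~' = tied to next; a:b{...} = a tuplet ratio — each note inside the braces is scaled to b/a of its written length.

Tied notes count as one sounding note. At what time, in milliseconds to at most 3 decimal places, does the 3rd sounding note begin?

1. 0.0ms @ 0 + 373.832ms (2/3)
2. 373.832ms @ 2/3 + 373.832ms (2/3)
3. 747.664ms @ 4/3 + 747.664ms (4/3)
4. 1495.327ms @ 8/3 + 747.664ms (4/3)

note 3 onset = 4/3b = 747.664ms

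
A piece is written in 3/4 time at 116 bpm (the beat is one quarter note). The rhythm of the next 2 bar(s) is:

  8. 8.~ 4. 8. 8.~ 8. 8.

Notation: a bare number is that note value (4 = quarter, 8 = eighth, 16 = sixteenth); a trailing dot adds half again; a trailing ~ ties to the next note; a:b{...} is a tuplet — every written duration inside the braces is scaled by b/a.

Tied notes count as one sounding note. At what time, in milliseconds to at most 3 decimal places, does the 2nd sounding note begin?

1. 0.0ms @ 0 + 387.931ms (3/4)
2. 387.931ms @ 3/4 + 1163.793ms (9/4)
3. 1551.724ms @ 3 + 387.931ms (3/4)
4. 1939.655ms @ 15/4 + 775.862ms (3/2)
5. 2715.517ms @ 21/4 + 387.931ms (3/4)

note 2 onset = 3/4b = 387.931ms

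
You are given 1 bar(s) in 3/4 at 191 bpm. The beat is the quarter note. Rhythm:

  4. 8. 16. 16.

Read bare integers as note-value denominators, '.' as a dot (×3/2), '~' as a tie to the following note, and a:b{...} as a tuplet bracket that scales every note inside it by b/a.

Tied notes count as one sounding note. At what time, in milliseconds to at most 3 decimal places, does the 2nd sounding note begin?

1. 0.0ms @ 0 + 471.204ms (3/2)
2. 471.204ms @ 3/2 + 235.602ms (3/4)
3. 706.806ms @ 9/4 + 117.801ms (3/8)
4. 824.607ms @ 21/8 + 117.801ms (3/8)

note 2 onset = 3/2b = 471.204ms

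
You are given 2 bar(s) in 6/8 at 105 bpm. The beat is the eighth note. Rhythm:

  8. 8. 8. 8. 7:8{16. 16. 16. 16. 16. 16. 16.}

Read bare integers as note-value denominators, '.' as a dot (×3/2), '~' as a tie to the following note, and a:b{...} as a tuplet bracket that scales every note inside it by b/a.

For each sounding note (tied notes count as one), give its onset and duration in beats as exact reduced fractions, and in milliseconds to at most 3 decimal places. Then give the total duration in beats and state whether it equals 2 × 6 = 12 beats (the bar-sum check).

1) 0.0ms=0b +857.143ms=3/2b
2) 857.143ms=3/2b +857.143ms=3/2b
3) 1714.286ms=3b +857.143ms=3/2b
4) 2571.429ms=9/2b +857.143ms=3/2b
5) 3428.571ms=6b +489.796ms=6/7b
6) 3918.367ms=48/7b +489.796ms=6/7b
7) 4408.163ms=54/7b +489.796ms=6/7b
8) 4897.959ms=60/7b +489.796ms=6/7b
9) 5387.755ms=66/7b +489.796ms=6/7b
10) 5877.551ms=72/7b +489.796ms=6/7b
11) 6367.347ms=78/7b +489.796ms=6/7b
Σ=12b of 12 (105bpm 6/8) — PASS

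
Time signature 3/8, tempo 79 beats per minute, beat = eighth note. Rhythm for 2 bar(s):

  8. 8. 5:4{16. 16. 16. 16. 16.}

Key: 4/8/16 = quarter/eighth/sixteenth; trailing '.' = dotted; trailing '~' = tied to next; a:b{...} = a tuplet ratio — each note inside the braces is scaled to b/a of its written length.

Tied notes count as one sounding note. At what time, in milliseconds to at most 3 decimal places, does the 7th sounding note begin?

1. 0.0ms @ 0 + 1139.241ms (3/2)
2. 1139.241ms @ 3/2 + 1139.241ms (3/2)
3. 2278.481ms @ 3 + 455.696ms (3/5)
4. 2734.177ms @ 18/5 + 455.696ms (3/5)
5. 3189.873ms @ 21/5 + 455.696ms (3/5)
6. 3645.57ms @ 24/5 + 455.696ms (3/5)
7. 4101.266ms @ 27/5 + 455.696ms (3/5)

note 7 onset = 27/5b = 4101.266ms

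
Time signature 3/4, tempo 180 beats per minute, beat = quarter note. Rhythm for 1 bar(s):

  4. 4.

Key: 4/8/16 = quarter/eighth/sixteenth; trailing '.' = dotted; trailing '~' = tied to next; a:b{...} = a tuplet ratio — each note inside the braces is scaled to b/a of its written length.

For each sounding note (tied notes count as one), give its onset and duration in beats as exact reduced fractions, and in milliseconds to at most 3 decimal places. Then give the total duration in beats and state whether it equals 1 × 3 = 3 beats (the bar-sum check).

1) 0.0ms=0b +500.0ms=3/2b
2) 500.0ms=3/2b +500.0ms=3/2b
Σ=3b of 3 (180bpm 3/4) — PASS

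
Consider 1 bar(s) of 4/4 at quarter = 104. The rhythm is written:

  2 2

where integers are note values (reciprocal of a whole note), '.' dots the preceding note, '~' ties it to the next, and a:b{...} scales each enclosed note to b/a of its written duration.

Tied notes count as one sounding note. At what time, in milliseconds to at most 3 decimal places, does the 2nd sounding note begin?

1. 0.0ms @ 0 + 1153.846ms (2)
2. 1153.846ms @ 2 + 1153.846ms (2)

note 2 onset = 2b = 1153.846ms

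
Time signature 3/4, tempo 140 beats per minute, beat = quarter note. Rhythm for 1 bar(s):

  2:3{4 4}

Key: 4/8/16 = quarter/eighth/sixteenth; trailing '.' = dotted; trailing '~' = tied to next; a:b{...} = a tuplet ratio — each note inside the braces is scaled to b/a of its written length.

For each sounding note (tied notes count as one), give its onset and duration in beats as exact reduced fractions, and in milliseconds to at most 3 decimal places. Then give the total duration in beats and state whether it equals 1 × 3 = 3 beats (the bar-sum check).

1) 0.0ms=0b +642.857ms=3/2b
2) 642.857ms=3/2b +642.857ms=3/2b
Σ=3b of 3 (140bpm 3/4) — PASS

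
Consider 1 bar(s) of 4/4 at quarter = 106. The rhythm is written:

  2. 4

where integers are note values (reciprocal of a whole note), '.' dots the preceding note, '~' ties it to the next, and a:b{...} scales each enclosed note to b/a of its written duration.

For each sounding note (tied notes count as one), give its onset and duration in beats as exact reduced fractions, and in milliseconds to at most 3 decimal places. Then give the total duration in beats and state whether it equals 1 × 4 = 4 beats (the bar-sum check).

1) 0.0ms=0b +1698.113ms=3b
2) 1698.113ms=3b +566.038ms=1b
Σ=4b of 4 (106bpm 4/4) — PASS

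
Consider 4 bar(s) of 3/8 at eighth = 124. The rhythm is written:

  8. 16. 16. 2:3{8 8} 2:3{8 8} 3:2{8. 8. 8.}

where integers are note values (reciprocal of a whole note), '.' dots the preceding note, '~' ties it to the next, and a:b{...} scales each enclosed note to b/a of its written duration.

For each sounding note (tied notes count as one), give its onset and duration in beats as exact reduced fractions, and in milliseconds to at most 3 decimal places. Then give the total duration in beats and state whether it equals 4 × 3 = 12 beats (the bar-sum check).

1) 0.0ms=0b +725.806ms=3/2b
2) 725.806ms=3/2b +362.903ms=3/4b
3) 1088.71ms=9/4b +362.903ms=3/4b
4) 1451.613ms=3b +725.806ms=3/2b
5) 2177.419ms=9/2b +725.806ms=3/2b
6) 2903.226ms=6b +725.806ms=3/2b
7) 3629.032ms=15/2b +725.806ms=3/2b
8) 4354.839ms=9b +483.871ms=1b
9) 4838.71ms=10b +483.871ms=1b
10) 5322.581ms=11b +483.871ms=1b
Σ=12b of 12 (124bpm 3/8) — PASS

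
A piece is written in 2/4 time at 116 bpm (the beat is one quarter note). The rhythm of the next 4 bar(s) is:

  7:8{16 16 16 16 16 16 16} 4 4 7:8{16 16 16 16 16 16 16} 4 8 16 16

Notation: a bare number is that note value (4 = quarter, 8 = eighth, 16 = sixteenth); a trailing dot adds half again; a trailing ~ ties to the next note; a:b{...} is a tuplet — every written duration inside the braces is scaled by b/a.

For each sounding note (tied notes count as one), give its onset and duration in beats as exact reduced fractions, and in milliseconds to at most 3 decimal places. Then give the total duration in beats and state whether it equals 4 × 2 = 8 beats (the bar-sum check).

1) 0.0ms=0b +147.783ms=2/7b
2) 147.783ms=2/7b +147.783ms=2/7b
3) 295.567ms=4/7b +147.783ms=2/7b
4) 443.35ms=6/7b +147.783ms=2/7b
5) 591.133ms=8/7b +147.783ms=2/7b
6) 738.916ms=10/7b +147.783ms=2/7b
7) 886.7ms=12/7b +147.783ms=2/7b
8) 1034.483ms=2b +517.241ms=1b
9) 1551.724ms=3b +517.241ms=1b
10) 2068.966ms=4b +147.783ms=2/7b
11) 2216.749ms=30/7b +147.783ms=2/7b
12) 2364.532ms=32/7b +147.783ms=2/7b
13) 2512.315ms=34/7b +147.783ms=2/7b
14) 2660.099ms=36/7b +147.783ms=2/7b
15) 2807.882ms=38/7b +147.783ms=2/7b
16) 2955.665ms=40/7b +147.783ms=2/7b
17) 3103.448ms=6b +517.241ms=1b
18) 3620.69ms=7b +258.621ms=1/2b
19) 3879.31ms=15/2b +129.31ms=1/4b
20) 4008.621ms=31/4b +129.31ms=1/4b
Σ=8b of 8 (116bpm 2/4) — PASS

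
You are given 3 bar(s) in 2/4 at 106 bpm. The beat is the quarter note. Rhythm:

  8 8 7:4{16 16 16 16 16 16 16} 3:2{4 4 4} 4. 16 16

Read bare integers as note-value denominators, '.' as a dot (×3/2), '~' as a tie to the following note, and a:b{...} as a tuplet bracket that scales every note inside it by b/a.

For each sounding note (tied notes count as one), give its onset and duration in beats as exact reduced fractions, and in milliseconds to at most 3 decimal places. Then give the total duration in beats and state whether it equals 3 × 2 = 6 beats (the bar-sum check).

1) 0.0ms=0b +283.019ms=1/2b
2) 283.019ms=1/2b +283.019ms=1/2b
3) 566.038ms=1b +80.863ms=1/7b
4) 646.9ms=8/7b +80.863ms=1/7b
5) 727.763ms=9/7b +80.863ms=1/7b
6) 808.625ms=10/7b +80.863ms=1/7b
7) 889.488ms=11/7b +80.863ms=1/7b
8) 970.35ms=12/7b +80.863ms=1/7b
9) 1051.213ms=13/7b +80.863ms=1/7b
10) 1132.075ms=2b +377.358ms=2/3b
11) 1509.434ms=8/3b +377.358ms=2/3b
12) 1886.792ms=10/3b +377.358ms=2/3b
13) 2264.151ms=4b +849.057ms=3/2b
14) 3113.208ms=11/2b +141.509ms=1/4b
15) 3254.717ms=23/4b +141.509ms=1/4b
Σ=6b of 6 (106bpm 2/4) — PASS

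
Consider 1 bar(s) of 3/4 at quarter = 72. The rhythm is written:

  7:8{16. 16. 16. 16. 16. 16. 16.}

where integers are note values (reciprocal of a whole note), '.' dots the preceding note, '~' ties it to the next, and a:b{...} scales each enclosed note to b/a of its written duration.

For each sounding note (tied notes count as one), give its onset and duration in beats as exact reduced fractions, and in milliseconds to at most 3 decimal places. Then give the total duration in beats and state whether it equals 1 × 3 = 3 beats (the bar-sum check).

1) 0.0ms=0b +357.143ms=3/7b
2) 357.143ms=3/7b +357.143ms=3/7b
3) 714.286ms=6/7b +357.143ms=3/7b
4) 1071.429ms=9/7b +357.143ms=3/7b
5) 1428.571ms=12/7b +357.143ms=3/7b
6) 1785.714ms=15/7b +357.143ms=3/7b
7) 2142.857ms=18/7b +357.143ms=3/7b
Σ=3b of 3 (72bpm 3/4) — PASS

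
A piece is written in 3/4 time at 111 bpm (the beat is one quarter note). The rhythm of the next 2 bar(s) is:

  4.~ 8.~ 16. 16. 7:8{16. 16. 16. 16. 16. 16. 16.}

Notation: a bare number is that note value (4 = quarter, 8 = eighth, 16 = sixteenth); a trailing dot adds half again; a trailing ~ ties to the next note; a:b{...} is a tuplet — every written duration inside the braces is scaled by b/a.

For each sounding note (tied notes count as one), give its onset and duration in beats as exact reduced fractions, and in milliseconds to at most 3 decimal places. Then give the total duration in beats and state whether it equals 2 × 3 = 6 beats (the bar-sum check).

1) 0.0ms=0b +1418.919ms=21/8b
2) 1418.919ms=21/8b +202.703ms=3/8b
3) 1621.622ms=3b +231.66ms=3/7b
4) 1853.282ms=24/7b +231.66ms=3/7b
5) 2084.942ms=27/7b +231.66ms=3/7b
6) 2316.602ms=30/7b +231.66ms=3/7b
7) 2548.263ms=33/7b +231.66ms=3/7b
8) 2779.923ms=36/7b +231.66ms=3/7b
9) 3011.583ms=39/7b +231.66ms=3/7b
Σ=6b of 6 (111bpm 3/4) — PASS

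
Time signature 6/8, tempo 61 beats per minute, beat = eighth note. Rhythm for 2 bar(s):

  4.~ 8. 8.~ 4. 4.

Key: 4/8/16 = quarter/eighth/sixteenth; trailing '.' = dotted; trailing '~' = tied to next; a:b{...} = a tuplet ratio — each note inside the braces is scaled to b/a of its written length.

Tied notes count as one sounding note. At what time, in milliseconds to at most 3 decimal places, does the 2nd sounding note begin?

note 2 onset = 9/2b = 4426.23ms

1. 0.0ms @ 0 + 4426.23ms (9/2)
2. 4426.23ms @ 9/2 + 4426.23ms (9/2)
3. 8852.459ms @ 9 + 2950.82ms (3)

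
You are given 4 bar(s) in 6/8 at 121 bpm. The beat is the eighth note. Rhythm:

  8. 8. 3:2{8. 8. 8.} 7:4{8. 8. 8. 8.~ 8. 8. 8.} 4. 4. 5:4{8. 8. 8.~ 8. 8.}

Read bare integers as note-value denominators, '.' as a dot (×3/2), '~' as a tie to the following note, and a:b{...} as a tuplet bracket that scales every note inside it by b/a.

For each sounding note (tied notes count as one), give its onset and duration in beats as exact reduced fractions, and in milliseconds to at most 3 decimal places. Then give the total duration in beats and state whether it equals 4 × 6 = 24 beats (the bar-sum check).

1) 0.0ms=0b +743.802ms=3/2b
2) 743.802ms=3/2b +743.802ms=3/2b
3) 1487.603ms=3b +495.868ms=1b
4) 1983.471ms=4b +495.868ms=1b
5) 2479.339ms=5b +495.868ms=1b
6) 2975.207ms=6b +425.03ms=6/7b
7) 3400.236ms=48/7b +425.03ms=6/7b
8) 3825.266ms=54/7b +425.03ms=6/7b
9) 4250.295ms=60/7b +850.059ms=12/7b
10) 5100.354ms=72/7b +425.03ms=6/7b
11) 5525.384ms=78/7b +425.03ms=6/7b
12) 5950.413ms=12b +1487.603ms=3b
13) 7438.017ms=15b +1487.603ms=3b
14) 8925.62ms=18b +595.041ms=6/5b
15) 9520.661ms=96/5b +595.041ms=6/5b
16) 10115.702ms=102/5b +1190.083ms=12/5b
17) 11305.785ms=114/5b +595.041ms=6/5b
Σ=24b of 24 (121bpm 6/8) — PASS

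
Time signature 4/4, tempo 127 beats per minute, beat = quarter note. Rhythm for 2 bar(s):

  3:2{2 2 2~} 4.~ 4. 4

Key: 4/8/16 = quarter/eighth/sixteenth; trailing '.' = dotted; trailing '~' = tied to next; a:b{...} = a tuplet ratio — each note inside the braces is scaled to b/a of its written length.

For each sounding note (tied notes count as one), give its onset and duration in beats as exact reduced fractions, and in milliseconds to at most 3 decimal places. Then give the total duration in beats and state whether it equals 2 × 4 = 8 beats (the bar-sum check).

1) 0.0ms=0b +629.921ms=4/3b
2) 629.921ms=4/3b +629.921ms=4/3b
3) 1259.843ms=8/3b +2047.244ms=13/3b
4) 3307.087ms=7b +472.441ms=1b
Σ=8b of 8 (127bpm 4/4) — PASS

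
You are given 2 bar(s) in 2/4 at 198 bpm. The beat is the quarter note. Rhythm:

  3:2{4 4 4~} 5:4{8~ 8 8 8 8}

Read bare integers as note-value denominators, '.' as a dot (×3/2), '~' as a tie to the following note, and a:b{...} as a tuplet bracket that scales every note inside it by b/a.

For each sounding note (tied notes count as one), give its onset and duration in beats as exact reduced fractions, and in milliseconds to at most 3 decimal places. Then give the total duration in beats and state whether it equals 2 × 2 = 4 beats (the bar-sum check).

1) 0.0ms=0b +202.02ms=2/3b
2) 202.02ms=2/3b +202.02ms=2/3b
3) 404.04ms=4/3b +444.444ms=22/15b
4) 848.485ms=14/5b +121.212ms=2/5b
5) 969.697ms=16/5b +121.212ms=2/5b
6) 1090.909ms=18/5b +121.212ms=2/5b
Σ=4b of 4 (198bpm 2/4) — PASS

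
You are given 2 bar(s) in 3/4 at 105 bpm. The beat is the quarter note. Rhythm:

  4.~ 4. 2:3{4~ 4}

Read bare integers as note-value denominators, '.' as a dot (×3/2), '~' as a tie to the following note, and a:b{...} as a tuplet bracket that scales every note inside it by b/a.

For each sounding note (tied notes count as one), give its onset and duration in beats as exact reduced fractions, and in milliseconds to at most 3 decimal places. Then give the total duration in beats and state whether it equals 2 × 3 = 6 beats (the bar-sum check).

1) 0.0ms=0b +1714.286ms=3b
2) 1714.286ms=3b +1714.286ms=3b
Σ=6b of 6 (105bpm 3/4) — PASS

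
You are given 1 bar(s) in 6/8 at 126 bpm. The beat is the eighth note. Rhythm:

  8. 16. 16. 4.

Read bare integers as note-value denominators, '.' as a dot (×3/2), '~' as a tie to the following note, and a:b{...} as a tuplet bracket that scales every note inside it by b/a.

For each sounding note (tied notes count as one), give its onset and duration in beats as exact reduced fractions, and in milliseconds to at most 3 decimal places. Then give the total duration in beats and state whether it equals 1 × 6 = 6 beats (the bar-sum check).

1) 0.0ms=0b +714.286ms=3/2b
2) 714.286ms=3/2b +357.143ms=3/4b
3) 1071.429ms=9/4b +357.143ms=3/4b
4) 1428.571ms=3b +1428.571ms=3b
Σ=6b of 6 (126bpm 6/8) — PASS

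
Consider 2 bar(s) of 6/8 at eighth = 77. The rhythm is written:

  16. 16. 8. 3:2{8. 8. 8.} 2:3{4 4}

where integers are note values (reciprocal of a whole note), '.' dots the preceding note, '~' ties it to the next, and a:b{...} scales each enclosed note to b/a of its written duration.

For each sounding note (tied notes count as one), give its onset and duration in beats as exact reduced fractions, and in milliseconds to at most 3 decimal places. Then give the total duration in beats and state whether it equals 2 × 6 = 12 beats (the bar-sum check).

1) 0.0ms=0b +584.416ms=3/4b
2) 584.416ms=3/4b +584.416ms=3/4b
3) 1168.831ms=3/2b +1168.831ms=3/2b
4) 2337.662ms=3b +779.221ms=1b
5) 3116.883ms=4b +779.221ms=1b
6) 3896.104ms=5b +779.221ms=1b
7) 4675.325ms=6b +2337.662ms=3b
8) 7012.987ms=9b +2337.662ms=3b
Σ=12b of 12 (77bpm 6/8) — PASS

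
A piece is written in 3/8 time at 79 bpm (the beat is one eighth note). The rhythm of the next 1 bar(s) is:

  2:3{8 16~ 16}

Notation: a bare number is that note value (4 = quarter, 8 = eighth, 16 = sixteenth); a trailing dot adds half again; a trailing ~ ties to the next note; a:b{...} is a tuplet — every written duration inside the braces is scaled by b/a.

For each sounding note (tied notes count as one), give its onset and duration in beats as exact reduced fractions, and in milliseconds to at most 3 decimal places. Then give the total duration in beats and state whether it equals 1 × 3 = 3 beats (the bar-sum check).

1) 0.0ms=0b +1139.241ms=3/2b
2) 1139.241ms=3/2b +1139.241ms=3/2b
Σ=3b of 3 (79bpm 3/8) — PASS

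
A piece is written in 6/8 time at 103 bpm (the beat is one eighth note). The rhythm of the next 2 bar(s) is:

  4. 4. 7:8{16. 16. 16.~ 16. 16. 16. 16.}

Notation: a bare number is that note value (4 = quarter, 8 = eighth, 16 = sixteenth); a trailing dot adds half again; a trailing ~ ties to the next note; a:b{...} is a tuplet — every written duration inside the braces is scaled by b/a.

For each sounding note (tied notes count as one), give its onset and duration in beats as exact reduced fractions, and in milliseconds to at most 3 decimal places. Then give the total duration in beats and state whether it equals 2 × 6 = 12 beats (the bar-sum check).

1) 0.0ms=0b +1747.573ms=3b
2) 1747.573ms=3b +1747.573ms=3b
3) 3495.146ms=6b +499.307ms=6/7b
4) 3994.452ms=48/7b +499.307ms=6/7b
5) 4493.759ms=54/7b +998.613ms=12/7b
6) 5492.372ms=66/7b +499.307ms=6/7b
7) 5991.678ms=72/7b +499.307ms=6/7b
8) 6490.985ms=78/7b +499.307ms=6/7b
Σ=12b of 12 (103bpm 6/8) — PASS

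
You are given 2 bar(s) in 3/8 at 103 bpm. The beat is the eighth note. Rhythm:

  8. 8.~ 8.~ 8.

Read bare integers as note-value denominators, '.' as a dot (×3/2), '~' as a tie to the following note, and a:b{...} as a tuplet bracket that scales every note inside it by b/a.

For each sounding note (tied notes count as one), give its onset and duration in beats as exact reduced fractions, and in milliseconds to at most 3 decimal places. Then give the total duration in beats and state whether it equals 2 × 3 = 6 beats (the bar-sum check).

1) 0.0ms=0b +873.786ms=3/2b
2) 873.786ms=3/2b +2621.359ms=9/2b
Σ=6b of 6 (103bpm 3/8) — PASS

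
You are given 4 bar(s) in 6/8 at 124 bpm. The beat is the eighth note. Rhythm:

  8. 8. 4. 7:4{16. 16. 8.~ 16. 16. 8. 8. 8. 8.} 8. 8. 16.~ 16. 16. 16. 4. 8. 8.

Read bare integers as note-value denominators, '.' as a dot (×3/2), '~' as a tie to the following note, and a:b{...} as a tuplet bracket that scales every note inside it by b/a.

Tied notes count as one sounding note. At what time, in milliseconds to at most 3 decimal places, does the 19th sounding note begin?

note 19 onset = 45/2b = 10887.097ms

1. 0.0ms @ 0 + 725.806ms (3/2)
2. 725.806ms @ 3/2 + 725.806ms (3/2)
3. 1451.613ms @ 3 + 1451.613ms (3)
4. 2903.226ms @ 6 + 207.373ms (3/7)
5. 3110.599ms @ 45/7 + 207.373ms (3/7)
6. 3317.972ms @ 48/7 + 622.12ms (9/7)
7. 3940.092ms @ 57/7 + 207.373ms (3/7)
8. 4147.465ms @ 60/7 + 414.747ms (6/7)
9. 4562.212ms @ 66/7 + 414.747ms (6/7)
10. 4976.959ms @ 72/7 + 414.747ms (6/7)
11. 5391.705ms @ 78/7 + 414.747ms (6/7)
12. 5806.452ms @ 12 + 725.806ms (3/2)
13. 6532.258ms @ 27/2 + 725.806ms (3/2)
14. 7258.065ms @ 15 + 725.806ms (3/2)
15. 7983.871ms @ 33/2 + 362.903ms (3/4)
16. 8346.774ms @ 69/4 + 362.903ms (3/4)
17. 8709.677ms @ 18 + 1451.613ms (3)
18. 10161.29ms @ 21 + 725.806ms (3/2)
19. 10887.097ms @ 45/2 + 725.806ms (3/2)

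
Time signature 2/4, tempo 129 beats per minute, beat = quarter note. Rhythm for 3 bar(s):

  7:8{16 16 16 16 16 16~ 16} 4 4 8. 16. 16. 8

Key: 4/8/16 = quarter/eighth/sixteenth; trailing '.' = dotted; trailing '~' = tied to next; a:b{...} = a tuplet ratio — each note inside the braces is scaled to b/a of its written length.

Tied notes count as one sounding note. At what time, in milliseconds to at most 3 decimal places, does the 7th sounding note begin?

1. 0.0ms @ 0 + 132.89ms (2/7)
2. 132.89ms @ 2/7 + 132.89ms (2/7)
3. 265.781ms @ 4/7 + 132.89ms (2/7)
4. 398.671ms @ 6/7 + 132.89ms (2/7)
5. 531.561ms @ 8/7 + 132.89ms (2/7)
6. 664.452ms @ 10/7 + 265.781ms (4/7)
7. 930.233ms @ 2 + 465.116ms (1)
8. 1395.349ms @ 3 + 465.116ms (1)
9. 1860.465ms @ 4 + 348.837ms (3/4)
10. 2209.302ms @ 19/4 + 174.419ms (3/8)
11. 2383.721ms @ 41/8 + 174.419ms (3/8)
12. 2558.14ms @ 11/2 + 232.558ms (1/2)

note 7 onset = 2b = 930.233ms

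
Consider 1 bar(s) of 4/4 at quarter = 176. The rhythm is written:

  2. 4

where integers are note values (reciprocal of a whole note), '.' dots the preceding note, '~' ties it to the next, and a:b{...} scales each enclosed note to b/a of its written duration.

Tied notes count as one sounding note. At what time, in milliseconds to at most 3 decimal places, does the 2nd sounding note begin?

note 2 onset = 3b = 1022.727ms

1. 0.0ms @ 0 + 1022.727ms (3)
2. 1022.727ms @ 3 + 340.909ms (1)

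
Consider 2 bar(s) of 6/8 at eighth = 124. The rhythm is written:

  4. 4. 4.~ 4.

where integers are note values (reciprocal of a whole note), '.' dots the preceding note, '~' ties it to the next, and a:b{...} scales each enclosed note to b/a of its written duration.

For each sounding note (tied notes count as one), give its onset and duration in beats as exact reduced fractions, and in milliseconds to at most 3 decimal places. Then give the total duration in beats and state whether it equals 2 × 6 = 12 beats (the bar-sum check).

1) 0.0ms=0b +1451.613ms=3b
2) 1451.613ms=3b +1451.613ms=3b
3) 2903.226ms=6b +2903.226ms=6b
Σ=12b of 12 (124bpm 6/8) — PASS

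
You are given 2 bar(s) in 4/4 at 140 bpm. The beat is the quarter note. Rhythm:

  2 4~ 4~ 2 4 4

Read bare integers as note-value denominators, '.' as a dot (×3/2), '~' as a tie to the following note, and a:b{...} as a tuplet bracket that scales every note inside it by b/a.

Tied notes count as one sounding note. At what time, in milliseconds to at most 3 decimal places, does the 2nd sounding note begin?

1. 0.0ms @ 0 + 857.143ms (2)
2. 857.143ms @ 2 + 1714.286ms (4)
3. 2571.429ms @ 6 + 428.571ms (1)
4. 3000.0ms @ 7 + 428.571ms (1)

note 2 onset = 2b = 857.143ms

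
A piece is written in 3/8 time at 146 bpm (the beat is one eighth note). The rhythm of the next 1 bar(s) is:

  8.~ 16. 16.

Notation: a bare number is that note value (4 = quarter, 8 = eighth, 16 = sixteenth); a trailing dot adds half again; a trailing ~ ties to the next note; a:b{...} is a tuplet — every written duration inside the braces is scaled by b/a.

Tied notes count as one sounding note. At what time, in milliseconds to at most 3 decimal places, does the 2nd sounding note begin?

1. 0.0ms @ 0 + 924.658ms (9/4)
2. 924.658ms @ 9/4 + 308.219ms (3/4)

note 2 onset = 9/4b = 924.658ms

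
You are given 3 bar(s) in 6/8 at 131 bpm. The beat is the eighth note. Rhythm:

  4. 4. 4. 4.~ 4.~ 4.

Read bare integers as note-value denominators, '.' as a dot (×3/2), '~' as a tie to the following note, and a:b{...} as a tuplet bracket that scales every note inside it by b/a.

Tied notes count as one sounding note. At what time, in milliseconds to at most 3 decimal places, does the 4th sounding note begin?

note 4 onset = 9b = 4122.137ms

1. 0.0ms @ 0 + 1374.046ms (3)
2. 1374.046ms @ 3 + 1374.046ms (3)
3. 2748.092ms @ 6 + 1374.046ms (3)
4. 4122.137ms @ 9 + 4122.137ms (9)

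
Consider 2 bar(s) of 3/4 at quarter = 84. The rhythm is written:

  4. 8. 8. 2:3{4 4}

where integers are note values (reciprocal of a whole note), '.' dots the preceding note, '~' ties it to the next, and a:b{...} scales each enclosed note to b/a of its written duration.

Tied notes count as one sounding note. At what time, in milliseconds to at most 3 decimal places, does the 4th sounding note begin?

1. 0.0ms @ 0 + 1071.429ms (3/2)
2. 1071.429ms @ 3/2 + 535.714ms (3/4)
3. 1607.143ms @ 9/4 + 535.714ms (3/4)
4. 2142.857ms @ 3 + 1071.429ms (3/2)
5. 3214.286ms @ 9/2 + 1071.429ms (3/2)

note 4 onset = 3b = 2142.857ms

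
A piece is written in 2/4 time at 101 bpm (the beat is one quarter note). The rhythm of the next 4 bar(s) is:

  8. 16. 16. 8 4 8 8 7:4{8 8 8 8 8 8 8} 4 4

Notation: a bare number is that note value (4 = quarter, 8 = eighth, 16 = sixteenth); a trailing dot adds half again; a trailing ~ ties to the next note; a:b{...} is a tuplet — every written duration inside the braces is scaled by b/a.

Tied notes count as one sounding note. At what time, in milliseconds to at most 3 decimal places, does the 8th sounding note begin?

1. 0.0ms @ 0 + 445.545ms (3/4)
2. 445.545ms @ 3/4 + 222.772ms (3/8)
3. 668.317ms @ 9/8 + 222.772ms (3/8)
4. 891.089ms @ 3/2 + 297.03ms (1/2)
5. 1188.119ms @ 2 + 594.059ms (1)
6. 1782.178ms @ 3 + 297.03ms (1/2)
7. 2079.208ms @ 7/2 + 297.03ms (1/2)
8. 2376.238ms @ 4 + 169.731ms (2/7)
9. 2545.969ms @ 30/7 + 169.731ms (2/7)
10. 2715.7ms @ 32/7 + 169.731ms (2/7)
11. 2885.431ms @ 34/7 + 169.731ms (2/7)
12. 3055.163ms @ 36/7 + 169.731ms (2/7)
13. 3224.894ms @ 38/7 + 169.731ms (2/7)
14. 3394.625ms @ 40/7 + 169.731ms (2/7)
15. 3564.356ms @ 6 + 594.059ms (1)
16. 4158.416ms @ 7 + 594.059ms (1)

note 8 onset = 4b = 2376.238ms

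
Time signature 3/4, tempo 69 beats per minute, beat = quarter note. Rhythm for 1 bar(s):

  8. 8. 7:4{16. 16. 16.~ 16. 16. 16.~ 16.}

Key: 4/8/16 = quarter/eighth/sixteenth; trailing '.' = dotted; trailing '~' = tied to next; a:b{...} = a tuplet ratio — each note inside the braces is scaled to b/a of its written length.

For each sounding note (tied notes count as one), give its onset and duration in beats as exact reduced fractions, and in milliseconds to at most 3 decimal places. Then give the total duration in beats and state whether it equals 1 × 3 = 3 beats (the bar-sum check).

1) 0.0ms=0b +652.174ms=3/4b
2) 652.174ms=3/4b +652.174ms=3/4b
3) 1304.348ms=3/2b +186.335ms=3/14b
4) 1490.683ms=12/7b +186.335ms=3/14b
5) 1677.019ms=27/14b +372.671ms=3/7b
6) 2049.689ms=33/14b +186.335ms=3/14b
7) 2236.025ms=18/7b +372.671ms=3/7b
Σ=3b of 3 (69bpm 3/4) — PASS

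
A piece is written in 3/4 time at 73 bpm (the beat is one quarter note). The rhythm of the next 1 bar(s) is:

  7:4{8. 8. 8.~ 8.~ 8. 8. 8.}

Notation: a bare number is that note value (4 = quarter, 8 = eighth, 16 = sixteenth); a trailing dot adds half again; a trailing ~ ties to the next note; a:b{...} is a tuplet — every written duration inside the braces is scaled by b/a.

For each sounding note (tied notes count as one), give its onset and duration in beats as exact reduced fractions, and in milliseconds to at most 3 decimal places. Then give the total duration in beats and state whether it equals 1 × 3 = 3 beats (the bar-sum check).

1) 0.0ms=0b +352.25ms=3/7b
2) 352.25ms=3/7b +352.25ms=3/7b
3) 704.501ms=6/7b +1056.751ms=9/7b
4) 1761.252ms=15/7b +352.25ms=3/7b
5) 2113.503ms=18/7b +352.25ms=3/7b
Σ=3b of 3 (73bpm 3/4) — PASS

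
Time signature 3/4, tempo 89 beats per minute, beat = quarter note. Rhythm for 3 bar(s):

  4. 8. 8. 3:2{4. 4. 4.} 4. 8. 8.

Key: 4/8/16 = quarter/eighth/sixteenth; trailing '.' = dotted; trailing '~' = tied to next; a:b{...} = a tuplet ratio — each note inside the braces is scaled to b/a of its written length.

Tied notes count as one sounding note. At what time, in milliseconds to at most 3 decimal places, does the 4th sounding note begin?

note 4 onset = 3b = 2022.472ms

1. 0.0ms @ 0 + 1011.236ms (3/2)
2. 1011.236ms @ 3/2 + 505.618ms (3/4)
3. 1516.854ms @ 9/4 + 505.618ms (3/4)
4. 2022.472ms @ 3 + 674.157ms (1)
5. 2696.629ms @ 4 + 674.157ms (1)
6. 3370.787ms @ 5 + 674.157ms (1)
7. 4044.944ms @ 6 + 1011.236ms (3/2)
8. 5056.18ms @ 15/2 + 505.618ms (3/4)
9. 5561.798ms @ 33/4 + 505.618ms (3/4)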